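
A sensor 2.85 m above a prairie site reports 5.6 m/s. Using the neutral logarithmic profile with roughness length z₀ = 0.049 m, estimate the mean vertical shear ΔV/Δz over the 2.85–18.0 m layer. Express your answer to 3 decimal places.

0.168 m/s/m

Log law: V₂ = V₁ · ln(z₂/z₀)/ln(z₁/z₀) = 5.6 × 5.9063/4.0633 = 8.1401 m/s
ΔV/Δz = (8.1401 − 5.6)/(18.0 − 2.85) = 2.5401/15.1500 = 0.16766 m/s/m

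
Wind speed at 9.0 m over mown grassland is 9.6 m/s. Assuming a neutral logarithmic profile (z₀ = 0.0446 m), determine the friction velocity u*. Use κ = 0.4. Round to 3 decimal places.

Log law: V(z) = (u*/κ) · ln(z/z₀) ⇒ u* = κ · V / ln(z/z₀)
u* = 0.4 × 9.6 / ln(9.0/0.0446) = 0.4 × 9.6 / 5.3072
   = 3.8400 / 5.3072 = 0.7235 m/s

u* ≈ 0.724 m/s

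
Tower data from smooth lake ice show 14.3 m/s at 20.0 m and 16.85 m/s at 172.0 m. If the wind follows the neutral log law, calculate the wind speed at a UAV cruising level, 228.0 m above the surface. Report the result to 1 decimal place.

17.2 m/s

Log law: V ∝ ln(z/z₀). From the pair, with r = V₁/V₂ = 0.84866,
ln z₀ = (ln z₁ − r·ln z₂)/(1 − r) = (2.9957 − 0.84866×5.1475)/0.15134 = -9.0710 → z₀ = 0.0001150 m
V₃ = V₁ · ln(z₃/z₀)/ln(z₁/z₀) = 14.3 × 14.5004/12.0667 = 17.1840 m/s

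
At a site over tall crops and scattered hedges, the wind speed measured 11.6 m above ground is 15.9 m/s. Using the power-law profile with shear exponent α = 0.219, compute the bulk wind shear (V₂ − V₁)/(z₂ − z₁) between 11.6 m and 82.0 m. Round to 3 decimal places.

Power law: V₂ = V₁ · (z₂/z₁)^α = 15.9 × (7.0690)^0.219 = 24.4009 m/s
ΔV/Δz = (24.4009 − 15.9)/(82.0 − 11.6) = 8.5009/70.4000 = 0.12075 m/s/m

0.121 m/s/m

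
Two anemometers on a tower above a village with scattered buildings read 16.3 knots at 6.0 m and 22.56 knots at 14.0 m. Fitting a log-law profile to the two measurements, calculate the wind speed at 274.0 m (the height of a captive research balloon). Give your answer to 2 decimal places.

Log law: V ∝ ln(z/z₀). From the pair, with r = V₁/V₂ = 0.72252,
ln z₀ = (ln z₁ − r·ln z₂)/(1 − r) = (1.7918 − 0.72252×2.6391)/0.27748 = -0.4145 → z₀ = 0.6607 m
V₃ = V₁ · ln(z₃/z₀)/ln(z₁/z₀) = 16.3 × 6.0276/2.2062 = 44.5330 knots

44.53 knots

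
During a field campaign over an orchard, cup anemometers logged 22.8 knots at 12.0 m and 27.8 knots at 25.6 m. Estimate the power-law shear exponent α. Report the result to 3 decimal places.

Power law: V₂/V₁ = (z₂/z₁)^α ⇒ α = ln(V₂/V₁) / ln(z₂/z₁)
α = ln(27.8/22.8) / ln(25.6/12.0) = ln(1.2193) / ln(2.1333)
  = 0.19828 / 0.75769 = 0.26169

α ≈ 0.262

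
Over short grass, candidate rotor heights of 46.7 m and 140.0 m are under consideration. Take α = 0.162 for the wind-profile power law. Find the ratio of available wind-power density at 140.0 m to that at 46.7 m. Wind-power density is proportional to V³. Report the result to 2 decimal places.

Speed ratio: V_B/V_A = (z_B/z_A)^α = (140.0/46.7)^0.162 = (2.9979)^0.162 = 1.19466
Power-density ratio: P_B/P_A = (V_B/V_A)³ = (1.19466)³ = 1.70502

1.71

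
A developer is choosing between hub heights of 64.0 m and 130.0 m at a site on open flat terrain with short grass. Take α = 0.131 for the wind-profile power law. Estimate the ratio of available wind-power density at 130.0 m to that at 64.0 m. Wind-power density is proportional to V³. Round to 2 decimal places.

1.32

Speed ratio: V_B/V_A = (z_B/z_A)^α = (130.0/64.0)^0.131 = (2.0312)^0.131 = 1.09728
Power-density ratio: P_B/P_A = (V_B/V_A)³ = (1.09728)³ = 1.32115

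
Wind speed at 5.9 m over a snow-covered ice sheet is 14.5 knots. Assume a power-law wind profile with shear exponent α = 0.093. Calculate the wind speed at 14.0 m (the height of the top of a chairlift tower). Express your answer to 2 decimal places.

Power-law profile: V₂ = V₁ · (z₂/z₁)^α
V₂ = 14.5 × (14.0/5.9)^0.093 = 14.5 × (2.3729)^0.093
    = 14.5 × 1.0837 = 15.7133 knots

15.71 knots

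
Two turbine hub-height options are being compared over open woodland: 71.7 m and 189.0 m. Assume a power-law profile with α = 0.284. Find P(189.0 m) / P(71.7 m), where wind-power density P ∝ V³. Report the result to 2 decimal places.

Speed ratio: V_B/V_A = (z_B/z_A)^α = (189.0/71.7)^0.284 = (2.6360)^0.284 = 1.31688
Power-density ratio: P_B/P_A = (V_B/V_A)³ = (1.31688)³ = 2.28372

2.28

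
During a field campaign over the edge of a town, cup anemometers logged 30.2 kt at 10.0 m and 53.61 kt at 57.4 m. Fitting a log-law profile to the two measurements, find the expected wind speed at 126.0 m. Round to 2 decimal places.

Log law: V ∝ ln(z/z₀). From the pair, with r = V₁/V₂ = 0.56333,
ln z₀ = (ln z₁ − r·ln z₂)/(1 − r) = (2.3026 − 0.56333×4.0500)/0.43667 = 0.0483 → z₀ = 1.049 m
V₃ = V₁ · ln(z₃/z₀)/ln(z₁/z₀) = 30.2 × 4.7880/2.2543 = 64.1429 kt

64.14 kt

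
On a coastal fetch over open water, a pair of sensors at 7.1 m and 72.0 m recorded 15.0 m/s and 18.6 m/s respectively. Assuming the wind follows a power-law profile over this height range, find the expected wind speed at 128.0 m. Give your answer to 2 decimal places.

19.62 m/s

First find α: α = ln(V₂/V₁)/ln(z₂/z₁) = ln(18.6/15.0)/ln(72.0/7.1) = 0.21511/2.31657 = 0.0929
Extrapolate from 72.0 m to 128.0 m: V₃ = 18.6 × (128.0/72.0)^0.0929 = 18.6 × 1.0549 = 19.6208 m/s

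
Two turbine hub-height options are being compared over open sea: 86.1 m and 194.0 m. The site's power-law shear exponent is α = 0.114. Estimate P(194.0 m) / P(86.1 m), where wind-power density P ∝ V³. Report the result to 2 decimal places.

1.32

Speed ratio: V_B/V_A = (z_B/z_A)^α = (194.0/86.1)^0.114 = (2.2532)^0.114 = 1.09703
Power-density ratio: P_B/P_A = (V_B/V_A)³ = (1.09703)³ = 1.32025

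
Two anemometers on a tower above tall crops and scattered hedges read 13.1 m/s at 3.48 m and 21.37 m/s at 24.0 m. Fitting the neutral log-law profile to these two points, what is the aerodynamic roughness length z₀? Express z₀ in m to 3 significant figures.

Log law: V(z) ∝ ln(z/z₀). With r = V₁/V₂ = 13.1/21.37 = 0.61301,
r · ln(z₂/z₀) = ln(z₁/z₀) ⇒ ln z₀ = (ln z₁ − r·ln z₂)/(1 − r)
ln z₀ = (1.24703 − 0.61301×3.17805) / 0.38699 = -1.8118
z₀ = exp(-1.8118) = 0.1634 m

z₀ ≈ 0.163 m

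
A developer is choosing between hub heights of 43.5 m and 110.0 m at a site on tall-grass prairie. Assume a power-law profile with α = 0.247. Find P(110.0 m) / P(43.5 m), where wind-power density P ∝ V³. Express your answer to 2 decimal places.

Speed ratio: V_B/V_A = (z_B/z_A)^α = (110.0/43.5)^0.247 = (2.5287)^0.247 = 1.25753
Power-density ratio: P_B/P_A = (V_B/V_A)³ = (1.25753)³ = 1.98862

1.99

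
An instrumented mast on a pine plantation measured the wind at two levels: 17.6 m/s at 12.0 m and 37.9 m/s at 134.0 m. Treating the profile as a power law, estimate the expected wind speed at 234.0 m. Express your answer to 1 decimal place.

First find α: α = ln(V₂/V₁)/ln(z₂/z₁) = ln(37.9/17.6)/ln(134.0/12.0) = 0.76705/2.41293 = 0.3179
Extrapolate from 134.0 m to 234.0 m: V₃ = 37.9 × (234.0/134.0)^0.3179 = 37.9 × 1.1939 = 45.2485 m/s

45.2 m/s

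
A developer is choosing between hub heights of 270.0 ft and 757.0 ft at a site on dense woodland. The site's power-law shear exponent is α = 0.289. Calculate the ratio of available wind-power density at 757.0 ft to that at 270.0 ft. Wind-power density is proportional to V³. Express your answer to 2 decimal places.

Speed ratio: V_B/V_A = (z_B/z_A)^α = (757.0/270.0)^0.289 = (2.8037)^0.289 = 1.34708
Power-density ratio: P_B/P_A = (V_B/V_A)³ = (1.34708)³ = 2.44446

2.44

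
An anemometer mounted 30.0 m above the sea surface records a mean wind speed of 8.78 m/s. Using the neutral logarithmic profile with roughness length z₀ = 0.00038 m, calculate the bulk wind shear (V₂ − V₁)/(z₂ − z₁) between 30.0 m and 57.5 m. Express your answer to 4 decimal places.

0.0184 m/s/m

Log law: V₂ = V₁ · ln(z₂/z₀)/ln(z₁/z₀) = 8.78 × 11.9271/11.2765 = 9.2866 m/s
ΔV/Δz = (9.2866 − 8.78)/(57.5 − 30.0) = 0.5066/27.5000 = 0.01842 m/s/m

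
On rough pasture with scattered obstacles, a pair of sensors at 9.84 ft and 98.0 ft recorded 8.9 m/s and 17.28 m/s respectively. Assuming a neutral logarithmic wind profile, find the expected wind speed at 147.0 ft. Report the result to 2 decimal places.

Log law: V ∝ ln(z/z₀). From the pair, with r = V₁/V₂ = 0.51505,
ln z₀ = (ln z₁ − r·ln z₂)/(1 − r) = (2.2865 − 0.51505×4.5850)/0.48495 = -0.1547 → z₀ = 0.8567 ft
V₃ = V₁ · ln(z₃/z₀)/ln(z₁/z₀) = 8.9 × 5.1451/2.4411 = 18.7583 m/s

18.76 m/s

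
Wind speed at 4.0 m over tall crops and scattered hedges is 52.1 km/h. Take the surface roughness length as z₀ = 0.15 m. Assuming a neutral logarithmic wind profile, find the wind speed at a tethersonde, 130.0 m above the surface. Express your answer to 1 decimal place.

107.3 km/h

Log law: V(z) ∝ ln(z/z₀), so V₂/V₁ = ln(z₂/z₀) / ln(z₁/z₀).
ln(130.0/0.15) = 6.7647, ln(4.0/0.15) = 3.2834
V₂ = 52.1 × 6.7647/3.2834 = 52.1 × 2.0603 = 107.3390 km/h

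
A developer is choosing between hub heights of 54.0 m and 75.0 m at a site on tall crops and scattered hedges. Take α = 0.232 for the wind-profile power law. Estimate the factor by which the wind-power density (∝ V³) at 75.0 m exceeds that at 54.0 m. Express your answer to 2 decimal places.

Speed ratio: V_B/V_A = (z_B/z_A)^α = (75.0/54.0)^0.232 = (1.3889)^0.232 = 1.07919
Power-density ratio: P_B/P_A = (V_B/V_A)³ = (1.07919)³ = 1.25689

1.26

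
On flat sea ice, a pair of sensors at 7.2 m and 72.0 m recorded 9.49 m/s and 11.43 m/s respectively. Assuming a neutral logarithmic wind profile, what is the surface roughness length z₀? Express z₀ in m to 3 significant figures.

z₀ ≈ 0.0000924 m

Log law: V(z) ∝ ln(z/z₀). With r = V₁/V₂ = 9.49/11.43 = 0.83027,
r · ln(z₂/z₀) = ln(z₁/z₀) ⇒ ln z₀ = (ln z₁ − r·ln z₂)/(1 − r)
ln z₀ = (1.97408 − 0.83027×4.27667) / 0.16973 = -9.2896
z₀ = exp(-9.2896) = 0.00009238 m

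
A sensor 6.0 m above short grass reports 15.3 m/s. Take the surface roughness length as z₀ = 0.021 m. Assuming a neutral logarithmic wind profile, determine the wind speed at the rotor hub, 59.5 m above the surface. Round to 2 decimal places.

Log law: V(z) ∝ ln(z/z₀), so V₂/V₁ = ln(z₂/z₀) / ln(z₁/z₀).
ln(59.5/0.021) = 7.9492, ln(6.0/0.021) = 5.6550
V₂ = 15.3 × 7.9492/5.6550 = 15.3 × 1.4057 = 21.5072 m/s

21.51 m/s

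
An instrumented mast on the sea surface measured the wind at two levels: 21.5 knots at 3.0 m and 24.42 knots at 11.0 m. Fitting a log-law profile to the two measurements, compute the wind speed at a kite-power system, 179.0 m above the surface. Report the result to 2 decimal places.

Log law: V ∝ ln(z/z₀). From the pair, with r = V₁/V₂ = 0.88043,
ln z₀ = (ln z₁ − r·ln z₂)/(1 − r) = (1.0986 − 0.88043×2.3979)/0.11957 = -8.4680 → z₀ = 0.0002101 m
V₃ = V₁ · ln(z₃/z₀)/ln(z₁/z₀) = 21.5 × 13.6554/9.5666 = 30.6891 knots

30.69 knots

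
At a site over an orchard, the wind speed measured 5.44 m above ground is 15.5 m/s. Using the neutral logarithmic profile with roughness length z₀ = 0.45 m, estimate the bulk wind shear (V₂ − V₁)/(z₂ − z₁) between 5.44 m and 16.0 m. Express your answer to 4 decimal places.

Log law: V₂ = V₁ · ln(z₂/z₀)/ln(z₁/z₀) = 15.5 × 3.5711/2.4923 = 22.2093 m/s
ΔV/Δz = (22.2093 − 15.5)/(16.0 − 5.44) = 6.7093/10.5600 = 0.63535 m/s/m

0.6354 m/s/m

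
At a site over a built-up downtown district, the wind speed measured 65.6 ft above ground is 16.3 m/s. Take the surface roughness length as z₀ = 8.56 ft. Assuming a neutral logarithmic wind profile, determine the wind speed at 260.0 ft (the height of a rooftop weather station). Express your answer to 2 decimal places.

27.32 m/s

Log law: V(z) ∝ ln(z/z₀), so V₂/V₁ = ln(z₂/z₀) / ln(z₁/z₀).
ln(260.0/8.56) = 3.4136, ln(65.6/8.56) = 2.0365
V₂ = 16.3 × 3.4136/2.0365 = 16.3 × 1.6762 = 27.3224 m/s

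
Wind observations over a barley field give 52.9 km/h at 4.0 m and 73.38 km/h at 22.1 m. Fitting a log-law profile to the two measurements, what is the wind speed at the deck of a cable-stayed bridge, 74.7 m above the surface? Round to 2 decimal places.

87.97 km/h

Log law: V ∝ ln(z/z₀). From the pair, with r = V₁/V₂ = 0.72090,
ln z₀ = (ln z₁ − r·ln z₂)/(1 − r) = (1.3863 − 0.72090×3.0956)/0.27910 = -3.0288 → z₀ = 0.04837 m
V₃ = V₁ · ln(z₃/z₀)/ln(z₁/z₀) = 52.9 × 7.3423/4.4151 = 87.9725 km/h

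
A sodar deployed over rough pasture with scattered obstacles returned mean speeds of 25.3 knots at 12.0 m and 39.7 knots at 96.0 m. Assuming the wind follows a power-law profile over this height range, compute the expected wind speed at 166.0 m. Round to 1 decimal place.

44.7 knots

First find α: α = ln(V₂/V₁)/ln(z₂/z₁) = ln(39.7/25.3)/ln(96.0/12.0) = 0.45055/2.07944 = 0.2167
Extrapolate from 96.0 m to 166.0 m: V₃ = 39.7 × (166.0/96.0)^0.2167 = 39.7 × 1.1260 = 44.7015 knots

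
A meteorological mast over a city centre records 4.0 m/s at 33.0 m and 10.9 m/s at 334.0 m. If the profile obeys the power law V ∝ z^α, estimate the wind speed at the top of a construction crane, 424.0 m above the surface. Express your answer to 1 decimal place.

First find α: α = ln(V₂/V₁)/ln(z₂/z₁) = ln(10.9/4.0)/ln(334.0/33.0) = 1.00247/2.31463 = 0.4331
Extrapolate from 334.0 m to 424.0 m: V₃ = 10.9 × (424.0/334.0)^0.4331 = 10.9 × 1.1089 = 12.0866 m/s

12.1 m/s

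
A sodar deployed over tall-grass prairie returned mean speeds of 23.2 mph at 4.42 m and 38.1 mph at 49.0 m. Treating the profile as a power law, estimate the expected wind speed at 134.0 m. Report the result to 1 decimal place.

46.9 mph

First find α: α = ln(V₂/V₁)/ln(z₂/z₁) = ln(38.1/23.2)/ln(49.0/4.42) = 0.49606/2.40568 = 0.2062
Extrapolate from 49.0 m to 134.0 m: V₃ = 38.1 × (134.0/49.0)^0.2062 = 38.1 × 1.2305 = 46.8832 mph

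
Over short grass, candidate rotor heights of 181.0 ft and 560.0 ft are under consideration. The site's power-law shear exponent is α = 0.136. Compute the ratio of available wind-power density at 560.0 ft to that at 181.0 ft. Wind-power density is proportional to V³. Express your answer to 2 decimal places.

1.59

Speed ratio: V_B/V_A = (z_B/z_A)^α = (560.0/181.0)^0.136 = (3.0939)^0.136 = 1.16603
Power-density ratio: P_B/P_A = (V_B/V_A)³ = (1.16603)³ = 1.58536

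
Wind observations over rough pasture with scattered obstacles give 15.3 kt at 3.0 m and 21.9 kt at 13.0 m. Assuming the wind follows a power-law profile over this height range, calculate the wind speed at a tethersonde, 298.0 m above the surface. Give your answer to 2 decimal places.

First find α: α = ln(V₂/V₁)/ln(z₂/z₁) = ln(21.9/15.3)/ln(13.0/3.0) = 0.35863/1.46634 = 0.2446
Extrapolate from 13.0 m to 298.0 m: V₃ = 21.9 × (298.0/13.0)^0.2446 = 21.9 × 2.1513 = 47.1126 kt

47.11 kt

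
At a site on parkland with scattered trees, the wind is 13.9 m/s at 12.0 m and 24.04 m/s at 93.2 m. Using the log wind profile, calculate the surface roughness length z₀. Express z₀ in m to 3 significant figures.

Log law: V(z) ∝ ln(z/z₀). With r = V₁/V₂ = 13.9/24.04 = 0.57820,
r · ln(z₂/z₀) = ln(z₁/z₀) ⇒ ln z₀ = (ln z₁ − r·ln z₂)/(1 − r)
ln z₀ = (2.48491 − 0.57820×4.53475) / 0.42180 = -0.3250
z₀ = exp(-0.3250) = 0.7225 m

z₀ ≈ 0.723 m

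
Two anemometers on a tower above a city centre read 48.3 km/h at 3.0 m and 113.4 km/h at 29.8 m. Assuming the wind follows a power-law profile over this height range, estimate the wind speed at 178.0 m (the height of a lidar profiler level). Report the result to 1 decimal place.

First find α: α = ln(V₂/V₁)/ln(z₂/z₁) = ln(113.4/48.3)/ln(29.8/3.0) = 0.85349/2.29590 = 0.3717
Extrapolate from 29.8 m to 178.0 m: V₃ = 113.4 × (178.0/29.8)^0.3717 = 113.4 × 1.9433 = 220.3756 km/h

220.4 km/h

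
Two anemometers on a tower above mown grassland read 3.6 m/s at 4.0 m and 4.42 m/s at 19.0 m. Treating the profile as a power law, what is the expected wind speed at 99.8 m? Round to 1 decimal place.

First find α: α = ln(V₂/V₁)/ln(z₂/z₁) = ln(4.42/3.6)/ln(19.0/4.0) = 0.20521/1.55814 = 0.1317
Extrapolate from 19.0 m to 99.8 m: V₃ = 4.42 × (99.8/19.0)^0.1317 = 4.42 × 1.2442 = 5.4991 m/s

5.5 m/s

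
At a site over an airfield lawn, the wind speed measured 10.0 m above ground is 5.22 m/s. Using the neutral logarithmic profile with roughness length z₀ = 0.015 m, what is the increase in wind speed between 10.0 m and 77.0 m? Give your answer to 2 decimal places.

1.64 m/s

Log law: V₂ = V₁ · ln(z₂/z₀)/ln(z₁/z₀) = 5.22 × 8.5435/6.5023 = 6.8587 m/s
ΔV = 6.8587 − 5.22 = 1.6387 m/s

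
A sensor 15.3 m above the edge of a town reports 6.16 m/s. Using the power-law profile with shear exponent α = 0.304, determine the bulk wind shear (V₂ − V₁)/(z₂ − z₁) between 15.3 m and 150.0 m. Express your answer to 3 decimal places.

Power law: V₂ = V₁ · (z₂/z₁)^α = 6.16 × (9.8039)^0.304 = 12.3301 m/s
ΔV/Δz = (12.3301 − 6.16)/(150.0 − 15.3) = 6.1701/134.7000 = 0.04581 m/s/m

0.046 m/s/m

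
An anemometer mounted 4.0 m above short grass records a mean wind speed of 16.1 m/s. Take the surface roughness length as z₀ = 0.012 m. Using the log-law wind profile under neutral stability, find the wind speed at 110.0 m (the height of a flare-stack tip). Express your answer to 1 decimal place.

25.3 m/s

Log law: V(z) ∝ ln(z/z₀), so V₂/V₁ = ln(z₂/z₀) / ln(z₁/z₀).
ln(110.0/0.012) = 9.1233, ln(4.0/0.012) = 5.8091
V₂ = 16.1 × 9.1233/5.8091 = 16.1 × 1.5705 = 25.2852 m/s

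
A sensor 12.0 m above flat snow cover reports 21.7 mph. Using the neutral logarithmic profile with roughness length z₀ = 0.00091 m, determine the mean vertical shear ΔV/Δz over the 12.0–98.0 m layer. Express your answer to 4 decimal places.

0.0559 mph/m

Log law: V₂ = V₁ · ln(z₂/z₀)/ln(z₁/z₀) = 21.7 × 11.5870/9.4870 = 26.5036 mph
ΔV/Δz = (26.5036 − 21.7)/(98.0 − 12.0) = 4.8036/86.0000 = 0.05586 mph/m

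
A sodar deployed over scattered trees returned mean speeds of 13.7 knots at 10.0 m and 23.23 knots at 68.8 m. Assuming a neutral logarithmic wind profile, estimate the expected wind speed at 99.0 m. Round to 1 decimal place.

Log law: V ∝ ln(z/z₀). From the pair, with r = V₁/V₂ = 0.58975,
ln z₀ = (ln z₁ − r·ln z₂)/(1 − r) = (2.3026 − 0.58975×4.2312)/0.41025 = -0.4699 → z₀ = 0.6250 m
V₃ = V₁ · ln(z₃/z₀)/ln(z₁/z₀) = 13.7 × 5.0651/2.7725 = 25.0282 knots

25.0 knots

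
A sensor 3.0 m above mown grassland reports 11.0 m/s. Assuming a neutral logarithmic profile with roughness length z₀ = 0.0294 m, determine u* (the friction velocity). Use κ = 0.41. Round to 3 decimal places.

Log law: V(z) = (u*/κ) · ln(z/z₀) ⇒ u* = κ · V / ln(z/z₀)
u* = 0.41 × 11.0 / ln(3.0/0.0294) = 0.41 × 11.0 / 4.6254
   = 4.5100 / 4.6254 = 0.9751 m/s

u* ≈ 0.975 m/s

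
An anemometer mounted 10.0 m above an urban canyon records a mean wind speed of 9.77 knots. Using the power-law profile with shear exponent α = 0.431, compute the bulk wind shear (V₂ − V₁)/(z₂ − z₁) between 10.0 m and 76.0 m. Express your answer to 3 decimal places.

0.207 knots/m

Power law: V₂ = V₁ · (z₂/z₁)^α = 9.77 × (7.6000)^0.431 = 23.4167 knots
ΔV/Δz = (23.4167 − 9.77)/(76.0 − 10.0) = 13.6467/66.0000 = 0.20677 knots/m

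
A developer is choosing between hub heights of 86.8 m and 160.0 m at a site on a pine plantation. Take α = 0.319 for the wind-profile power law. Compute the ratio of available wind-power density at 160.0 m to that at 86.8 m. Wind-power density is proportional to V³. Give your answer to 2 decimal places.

1.80

Speed ratio: V_B/V_A = (z_B/z_A)^α = (160.0/86.8)^0.319 = (1.8433)^0.319 = 1.21542
Power-density ratio: P_B/P_A = (V_B/V_A)³ = (1.21542)³ = 1.79548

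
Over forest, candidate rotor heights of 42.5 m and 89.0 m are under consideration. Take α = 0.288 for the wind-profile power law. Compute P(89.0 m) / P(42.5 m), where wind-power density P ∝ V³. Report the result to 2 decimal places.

1.89

Speed ratio: V_B/V_A = (z_B/z_A)^α = (89.0/42.5)^0.288 = (2.0941)^0.288 = 1.23722
Power-density ratio: P_B/P_A = (V_B/V_A)³ = (1.23722)³ = 1.89385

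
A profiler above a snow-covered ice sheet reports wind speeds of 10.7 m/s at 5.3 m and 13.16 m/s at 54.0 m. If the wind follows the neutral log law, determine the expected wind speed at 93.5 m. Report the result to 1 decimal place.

13.7 m/s

Log law: V ∝ ln(z/z₀). From the pair, with r = V₁/V₂ = 0.81307,
ln z₀ = (ln z₁ − r·ln z₂)/(1 − r) = (1.6677 − 0.81307×3.9890)/0.18693 = -8.4289 → z₀ = 0.0002185 m
V₃ = V₁ · ln(z₃/z₀)/ln(z₁/z₀) = 10.7 × 12.9669/10.0966 = 13.7418 m/s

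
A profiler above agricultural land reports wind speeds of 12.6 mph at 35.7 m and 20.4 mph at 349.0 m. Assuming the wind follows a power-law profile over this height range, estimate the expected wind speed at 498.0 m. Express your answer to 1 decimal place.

22.0 mph

First find α: α = ln(V₂/V₁)/ln(z₂/z₁) = ln(20.4/12.6)/ln(349.0/35.7) = 0.48184/2.27992 = 0.2113
Extrapolate from 349.0 m to 498.0 m: V₃ = 20.4 × (498.0/349.0)^0.2113 = 20.4 × 1.0780 = 21.9919 mph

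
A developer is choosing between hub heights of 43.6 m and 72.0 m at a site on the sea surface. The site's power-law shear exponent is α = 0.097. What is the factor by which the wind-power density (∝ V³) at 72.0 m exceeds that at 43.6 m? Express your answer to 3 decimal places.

Speed ratio: V_B/V_A = (z_B/z_A)^α = (72.0/43.6)^0.097 = (1.6514)^0.097 = 1.04986
Power-density ratio: P_B/P_A = (V_B/V_A)³ = (1.04986)³ = 1.15716

1.157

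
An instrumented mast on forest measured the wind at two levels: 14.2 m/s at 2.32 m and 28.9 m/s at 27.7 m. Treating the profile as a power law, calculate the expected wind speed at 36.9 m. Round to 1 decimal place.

First find α: α = ln(V₂/V₁)/ln(z₂/z₁) = ln(28.9/14.2)/ln(27.7/2.32) = 0.71060/2.47987 = 0.2865
Extrapolate from 27.7 m to 36.9 m: V₃ = 28.9 × (36.9/27.7)^0.2865 = 28.9 × 1.0856 = 31.3752 m/s

31.4 m/s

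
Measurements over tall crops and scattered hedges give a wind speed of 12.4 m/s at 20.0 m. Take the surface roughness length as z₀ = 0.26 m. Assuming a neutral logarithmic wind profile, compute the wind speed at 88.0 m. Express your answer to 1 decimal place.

16.6 m/s

Log law: V(z) ∝ ln(z/z₀), so V₂/V₁ = ln(z₂/z₀) / ln(z₁/z₀).
ln(88.0/0.26) = 5.8244, ln(20.0/0.26) = 4.3428
V₂ = 12.4 × 5.8244/4.3428 = 12.4 × 1.3412 = 16.6304 m/s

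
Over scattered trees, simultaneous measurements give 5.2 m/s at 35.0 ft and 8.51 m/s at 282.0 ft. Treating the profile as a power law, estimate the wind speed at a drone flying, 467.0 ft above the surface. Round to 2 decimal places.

First find α: α = ln(V₂/V₁)/ln(z₂/z₁) = ln(8.51/5.2)/ln(282.0/35.0) = 0.49258/2.08656 = 0.2361
Extrapolate from 282.0 ft to 467.0 ft: V₃ = 8.51 × (467.0/282.0)^0.2361 = 8.51 × 1.1265 = 9.5862 m/s

9.59 m/s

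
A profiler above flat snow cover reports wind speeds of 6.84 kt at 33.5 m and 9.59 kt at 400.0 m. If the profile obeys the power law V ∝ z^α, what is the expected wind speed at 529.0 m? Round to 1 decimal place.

10.0 kt

First find α: α = ln(V₂/V₁)/ln(z₂/z₁) = ln(9.59/6.84)/ln(400.0/33.5) = 0.33793/2.47992 = 0.1363
Extrapolate from 400.0 m to 529.0 m: V₃ = 9.59 × (529.0/400.0)^0.1363 = 9.59 × 1.0388 = 9.9623 kt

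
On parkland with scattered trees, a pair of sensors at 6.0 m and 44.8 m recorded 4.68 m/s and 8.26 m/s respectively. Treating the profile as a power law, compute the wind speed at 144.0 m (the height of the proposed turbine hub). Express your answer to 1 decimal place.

First find α: α = ln(V₂/V₁)/ln(z₂/z₁) = ln(8.26/4.68)/ln(44.8/6.0) = 0.56813/2.01045 = 0.2826
Extrapolate from 44.8 m to 144.0 m: V₃ = 8.26 × (144.0/44.8)^0.2826 = 8.26 × 1.3909 = 11.4888 m/s

11.5 m/s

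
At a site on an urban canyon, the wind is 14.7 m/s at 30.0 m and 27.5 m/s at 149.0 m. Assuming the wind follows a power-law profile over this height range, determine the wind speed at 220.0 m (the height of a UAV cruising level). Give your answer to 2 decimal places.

First find α: α = ln(V₂/V₁)/ln(z₂/z₁) = ln(27.5/14.7)/ln(149.0/30.0) = 0.62634/1.60275 = 0.3908
Extrapolate from 149.0 m to 220.0 m: V₃ = 27.5 × (220.0/149.0)^0.3908 = 27.5 × 1.1645 = 32.0235 m/s

32.02 m/s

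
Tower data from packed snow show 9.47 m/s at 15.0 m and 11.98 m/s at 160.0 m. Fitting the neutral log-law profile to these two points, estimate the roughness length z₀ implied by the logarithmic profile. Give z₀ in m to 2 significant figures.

z₀ ≈ 0.0020 m

Log law: V(z) ∝ ln(z/z₀). With r = V₁/V₂ = 9.47/11.98 = 0.79048,
r · ln(z₂/z₀) = ln(z₁/z₀) ⇒ ln z₀ = (ln z₁ − r·ln z₂)/(1 − r)
ln z₀ = (2.70805 − 0.79048×5.07517) / 0.20952 = -6.2229
z₀ = exp(-6.2229) = 0.001984 m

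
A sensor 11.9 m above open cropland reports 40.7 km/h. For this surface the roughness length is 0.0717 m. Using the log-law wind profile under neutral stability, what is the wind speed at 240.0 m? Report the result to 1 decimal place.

Log law: V(z) ∝ ln(z/z₀), so V₂/V₁ = ln(z₂/z₀) / ln(z₁/z₀).
ln(240.0/0.0717) = 8.1159, ln(11.9/0.0717) = 5.1118
V₂ = 40.7 × 8.1159/5.1118 = 40.7 × 1.5877 = 64.6185 km/h

64.6 km/h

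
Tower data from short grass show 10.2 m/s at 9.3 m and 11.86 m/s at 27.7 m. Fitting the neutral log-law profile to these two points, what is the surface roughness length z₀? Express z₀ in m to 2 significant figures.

z₀ ≈ 0.011 m

Log law: V(z) ∝ ln(z/z₀). With r = V₁/V₂ = 10.2/11.86 = 0.86003,
r · ln(z₂/z₀) = ln(z₁/z₀) ⇒ ln z₀ = (ln z₁ − r·ln z₂)/(1 − r)
ln z₀ = (2.23001 − 0.86003×3.32143) / 0.13997 = -4.4763
z₀ = exp(-4.4763) = 0.01138 m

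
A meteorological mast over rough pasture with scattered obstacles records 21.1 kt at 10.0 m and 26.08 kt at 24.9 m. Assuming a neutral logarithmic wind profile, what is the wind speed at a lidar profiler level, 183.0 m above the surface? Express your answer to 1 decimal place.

Log law: V ∝ ln(z/z₀). From the pair, with r = V₁/V₂ = 0.80905,
ln z₀ = (ln z₁ − r·ln z₂)/(1 − r) = (2.3026 − 0.80905×3.2149)/0.19095 = -1.5627 → z₀ = 0.2096 m
V₃ = V₁ · ln(z₃/z₀)/ln(z₁/z₀) = 21.1 × 6.7722/3.8653 = 36.9683 kt

37.0 kt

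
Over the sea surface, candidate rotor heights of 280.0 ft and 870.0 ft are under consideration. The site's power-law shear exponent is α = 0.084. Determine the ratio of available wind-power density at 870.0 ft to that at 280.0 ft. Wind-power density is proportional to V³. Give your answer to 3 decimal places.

1.331

Speed ratio: V_B/V_A = (z_B/z_A)^α = (870.0/280.0)^0.084 = (3.1071)^0.084 = 1.09991
Power-density ratio: P_B/P_A = (V_B/V_A)³ = (1.09991)³ = 1.33068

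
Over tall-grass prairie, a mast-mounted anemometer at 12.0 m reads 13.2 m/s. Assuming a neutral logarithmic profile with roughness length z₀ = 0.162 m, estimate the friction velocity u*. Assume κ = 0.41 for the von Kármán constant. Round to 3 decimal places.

u* ≈ 1.257 m/s

Log law: V(z) = (u*/κ) · ln(z/z₀) ⇒ u* = κ · V / ln(z/z₀)
u* = 0.41 × 13.2 / ln(12.0/0.162) = 0.41 × 13.2 / 4.3051
   = 5.4120 / 4.3051 = 1.2571 m/s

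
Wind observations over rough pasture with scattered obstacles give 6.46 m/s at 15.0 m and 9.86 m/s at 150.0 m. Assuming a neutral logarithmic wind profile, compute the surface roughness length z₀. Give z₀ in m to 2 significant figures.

Log law: V(z) ∝ ln(z/z₀). With r = V₁/V₂ = 6.46/9.86 = 0.65517,
r · ln(z₂/z₀) = ln(z₁/z₀) ⇒ ln z₀ = (ln z₁ − r·ln z₂)/(1 − r)
ln z₀ = (2.70805 − 0.65517×5.01064) / 0.34483 = -1.6669
z₀ = exp(-1.6669) = 0.1888 m

z₀ ≈ 0.19 m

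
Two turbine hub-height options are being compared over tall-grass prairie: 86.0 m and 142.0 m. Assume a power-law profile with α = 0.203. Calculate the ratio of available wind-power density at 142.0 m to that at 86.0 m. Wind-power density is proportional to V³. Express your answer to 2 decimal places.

1.36

Speed ratio: V_B/V_A = (z_B/z_A)^α = (142.0/86.0)^0.203 = (1.6512)^0.203 = 1.10716
Power-density ratio: P_B/P_A = (V_B/V_A)³ = (1.10716)³ = 1.35717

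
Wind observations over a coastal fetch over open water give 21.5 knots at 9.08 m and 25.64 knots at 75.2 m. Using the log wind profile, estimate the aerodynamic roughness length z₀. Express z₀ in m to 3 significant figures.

z₀ ≈ 0.000155 m

Log law: V(z) ∝ ln(z/z₀). With r = V₁/V₂ = 21.5/25.64 = 0.83853,
r · ln(z₂/z₀) = ln(z₁/z₀) ⇒ ln z₀ = (ln z₁ − r·ln z₂)/(1 − r)
ln z₀ = (2.20607 − 0.83853×4.32015) / 0.16147 = -8.7728
z₀ = exp(-8.7728) = 0.0001549 m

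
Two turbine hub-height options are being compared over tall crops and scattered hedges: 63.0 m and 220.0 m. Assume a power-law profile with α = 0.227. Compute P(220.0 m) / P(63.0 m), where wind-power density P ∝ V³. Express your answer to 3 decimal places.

Speed ratio: V_B/V_A = (z_B/z_A)^α = (220.0/63.0)^0.227 = (3.4921)^0.227 = 1.32825
Power-density ratio: P_B/P_A = (V_B/V_A)³ = (1.32825)³ = 2.34336

2.343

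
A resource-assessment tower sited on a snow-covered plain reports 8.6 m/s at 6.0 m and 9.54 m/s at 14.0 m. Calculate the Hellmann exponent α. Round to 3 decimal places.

α ≈ 0.122

Power law: V₂/V₁ = (z₂/z₁)^α ⇒ α = ln(V₂/V₁) / ln(z₂/z₁)
α = ln(9.54/8.6) / ln(14.0/6.0) = ln(1.1093) / ln(2.3333)
  = 0.10373 / 0.84730 = 0.12243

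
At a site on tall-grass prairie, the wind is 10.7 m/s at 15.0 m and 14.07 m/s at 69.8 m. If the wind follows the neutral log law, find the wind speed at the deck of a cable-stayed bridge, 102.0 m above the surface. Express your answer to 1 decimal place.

Log law: V ∝ ln(z/z₀). From the pair, with r = V₁/V₂ = 0.76048,
ln z₀ = (ln z₁ − r·ln z₂)/(1 − r) = (2.7081 − 0.76048×4.2456)/0.23952 = -2.1739 → z₀ = 0.1137 m
V₃ = V₁ · ln(z₃/z₀)/ln(z₁/z₀) = 10.7 × 6.7989/4.8819 = 14.9014 m/s

14.9 m/s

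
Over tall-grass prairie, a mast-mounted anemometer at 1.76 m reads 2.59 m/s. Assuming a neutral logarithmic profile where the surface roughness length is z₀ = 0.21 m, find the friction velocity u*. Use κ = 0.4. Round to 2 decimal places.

Log law: V(z) = (u*/κ) · ln(z/z₀) ⇒ u* = κ · V / ln(z/z₀)
u* = 0.4 × 2.59 / ln(1.76/0.21) = 0.4 × 2.59 / 2.1260
   = 1.0360 / 2.1260 = 0.4873 m/s

u* ≈ 0.49 m/s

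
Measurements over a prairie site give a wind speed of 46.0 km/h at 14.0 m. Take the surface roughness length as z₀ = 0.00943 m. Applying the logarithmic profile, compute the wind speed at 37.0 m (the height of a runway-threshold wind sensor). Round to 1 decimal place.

Log law: V(z) ∝ ln(z/z₀), so V₂/V₁ = ln(z₂/z₀) / ln(z₁/z₀).
ln(37.0/0.00943) = 8.2748, ln(14.0/0.00943) = 7.3029
V₂ = 46.0 × 8.2748/7.3029 = 46.0 × 1.1331 = 52.1216 km/h

52.1 km/h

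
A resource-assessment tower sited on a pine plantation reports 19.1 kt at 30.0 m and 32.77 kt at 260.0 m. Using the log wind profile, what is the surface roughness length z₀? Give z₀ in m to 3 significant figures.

Log law: V(z) ∝ ln(z/z₀). With r = V₁/V₂ = 19.1/32.77 = 0.58285,
r · ln(z₂/z₀) = ln(z₁/z₀) ⇒ ln z₀ = (ln z₁ − r·ln z₂)/(1 − r)
ln z₀ = (3.40120 − 0.58285×5.56068) / 0.41715 = 0.3839
z₀ = exp(0.3839) = 1.468 m

z₀ ≈ 1.47 m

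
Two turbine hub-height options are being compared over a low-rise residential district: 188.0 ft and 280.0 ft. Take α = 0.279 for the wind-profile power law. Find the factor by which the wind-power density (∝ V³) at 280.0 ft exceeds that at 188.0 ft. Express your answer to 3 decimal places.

Speed ratio: V_B/V_A = (z_B/z_A)^α = (280.0/188.0)^0.279 = (1.4894)^0.279 = 1.11755
Power-density ratio: P_B/P_A = (V_B/V_A)³ = (1.11755)³ = 1.39573

1.396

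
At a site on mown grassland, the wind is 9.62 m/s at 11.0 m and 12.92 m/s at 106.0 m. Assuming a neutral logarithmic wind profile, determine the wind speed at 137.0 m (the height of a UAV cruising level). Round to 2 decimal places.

13.29 m/s

Log law: V ∝ ln(z/z₀). From the pair, with r = V₁/V₂ = 0.74458,
ln z₀ = (ln z₁ − r·ln z₂)/(1 − r) = (2.3979 − 0.74458×4.6634)/0.25542 = -4.2065 → z₀ = 0.01490 m
V₃ = V₁ · ln(z₃/z₀)/ln(z₁/z₀) = 9.62 × 9.1265/6.6044 = 13.2937 m/s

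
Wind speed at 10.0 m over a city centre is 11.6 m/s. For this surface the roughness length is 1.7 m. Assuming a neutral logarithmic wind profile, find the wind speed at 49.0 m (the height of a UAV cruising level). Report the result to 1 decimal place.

22.0 m/s

Log law: V(z) ∝ ln(z/z₀), so V₂/V₁ = ln(z₂/z₀) / ln(z₁/z₀).
ln(49.0/1.7) = 3.3612, ln(10.0/1.7) = 1.7720
V₂ = 11.6 × 3.3612/1.7720 = 11.6 × 1.8969 = 22.0038 m/s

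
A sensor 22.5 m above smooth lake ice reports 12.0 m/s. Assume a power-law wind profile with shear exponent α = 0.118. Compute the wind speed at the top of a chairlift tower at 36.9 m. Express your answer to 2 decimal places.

12.72 m/s

Power-law profile: V₂ = V₁ · (z₂/z₁)^α
V₂ = 12.0 × (36.9/22.5)^0.118 = 12.0 × (1.6400)^0.118
    = 12.0 × 1.0601 = 12.7213 m/s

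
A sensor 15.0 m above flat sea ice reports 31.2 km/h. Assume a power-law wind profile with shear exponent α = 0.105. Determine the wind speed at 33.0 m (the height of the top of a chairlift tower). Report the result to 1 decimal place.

Power-law profile: V₂ = V₁ · (z₂/z₁)^α
V₂ = 31.2 × (33.0/15.0)^0.105 = 31.2 × (2.2000)^0.105
    = 31.2 × 1.0863 = 33.8929 km/h

33.9 km/h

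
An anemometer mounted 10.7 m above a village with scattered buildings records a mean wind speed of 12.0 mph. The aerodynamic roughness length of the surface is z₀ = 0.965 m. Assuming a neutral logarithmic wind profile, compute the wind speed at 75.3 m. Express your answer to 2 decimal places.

Log law: V(z) ∝ ln(z/z₀), so V₂/V₁ = ln(z₂/z₀) / ln(z₁/z₀).
ln(75.3/0.965) = 4.3571, ln(10.7/0.965) = 2.4059
V₂ = 12.0 × 4.3571/2.4059 = 12.0 × 1.8110 = 21.7324 mph

21.73 mph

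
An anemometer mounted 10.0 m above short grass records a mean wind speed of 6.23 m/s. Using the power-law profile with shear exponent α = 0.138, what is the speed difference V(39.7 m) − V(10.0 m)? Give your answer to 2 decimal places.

Power law: V₂ = V₁ · (z₂/z₁)^α = 6.23 × (3.9700)^0.138 = 7.5357 m/s
ΔV = 7.5357 − 6.23 = 1.3057 m/s

1.31 m/s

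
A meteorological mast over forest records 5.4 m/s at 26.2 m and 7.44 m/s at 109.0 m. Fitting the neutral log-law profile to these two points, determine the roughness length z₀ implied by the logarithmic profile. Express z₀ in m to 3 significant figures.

Log law: V(z) ∝ ln(z/z₀). With r = V₁/V₂ = 5.4/7.44 = 0.72581,
r · ln(z₂/z₀) = ln(z₁/z₀) ⇒ ln z₀ = (ln z₁ − r·ln z₂)/(1 − r)
ln z₀ = (3.26576 − 0.72581×4.69135) / 0.27419 = -0.5079
z₀ = exp(-0.5079) = 0.6018 m

z₀ ≈ 0.602 m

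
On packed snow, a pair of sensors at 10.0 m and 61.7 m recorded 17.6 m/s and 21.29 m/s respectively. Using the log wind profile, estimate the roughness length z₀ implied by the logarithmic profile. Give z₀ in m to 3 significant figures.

z₀ ≈ 0.00170 m

Log law: V(z) ∝ ln(z/z₀). With r = V₁/V₂ = 17.6/21.29 = 0.82668,
r · ln(z₂/z₀) = ln(z₁/z₀) ⇒ ln z₀ = (ln z₁ − r·ln z₂)/(1 − r)
ln z₀ = (2.30259 − 0.82668×4.12228) / 0.17332 = -6.3767
z₀ = exp(-6.3767) = 0.001701 m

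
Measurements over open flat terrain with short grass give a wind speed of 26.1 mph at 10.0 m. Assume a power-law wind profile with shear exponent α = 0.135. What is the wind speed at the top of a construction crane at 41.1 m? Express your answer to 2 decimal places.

31.59 mph

Power-law profile: V₂ = V₁ · (z₂/z₁)^α
V₂ = 26.1 × (41.1/10.0)^0.135 = 26.1 × (4.1100)^0.135
    = 26.1 × 1.2102 = 31.5871 mph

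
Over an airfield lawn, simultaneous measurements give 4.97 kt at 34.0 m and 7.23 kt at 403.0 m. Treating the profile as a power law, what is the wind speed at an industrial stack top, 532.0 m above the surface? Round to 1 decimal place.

7.5 kt

First find α: α = ln(V₂/V₁)/ln(z₂/z₁) = ln(7.23/4.97)/ln(403.0/34.0) = 0.37482/2.47258 = 0.1516
Extrapolate from 403.0 m to 532.0 m: V₃ = 7.23 × (532.0/403.0)^0.1516 = 7.23 × 1.0430 = 7.5409 kt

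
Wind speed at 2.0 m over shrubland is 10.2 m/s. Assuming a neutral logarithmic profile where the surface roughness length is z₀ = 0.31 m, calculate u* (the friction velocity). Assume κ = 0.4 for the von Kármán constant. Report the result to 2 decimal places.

u* ≈ 2.19 m/s

Log law: V(z) = (u*/κ) · ln(z/z₀) ⇒ u* = κ · V / ln(z/z₀)
u* = 0.4 × 10.2 / ln(2.0/0.31) = 0.4 × 10.2 / 1.8643
   = 4.0800 / 1.8643 = 2.1885 m/s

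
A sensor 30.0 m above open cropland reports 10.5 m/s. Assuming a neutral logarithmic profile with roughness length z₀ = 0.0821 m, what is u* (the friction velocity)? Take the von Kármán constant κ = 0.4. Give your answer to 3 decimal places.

u* ≈ 0.712 m/s

Log law: V(z) = (u*/κ) · ln(z/z₀) ⇒ u* = κ · V / ln(z/z₀)
u* = 0.4 × 10.5 / ln(30.0/0.0821) = 0.4 × 10.5 / 5.9010
   = 4.2000 / 5.9010 = 0.7117 m/s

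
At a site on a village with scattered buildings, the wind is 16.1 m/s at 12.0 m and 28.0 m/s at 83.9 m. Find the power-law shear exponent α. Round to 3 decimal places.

Power law: V₂/V₁ = (z₂/z₁)^α ⇒ α = ln(V₂/V₁) / ln(z₂/z₁)
α = ln(28.0/16.1) / ln(83.9/12.0) = ln(1.7391) / ln(6.9917)
  = 0.55339 / 1.94472 = 0.28456

α ≈ 0.285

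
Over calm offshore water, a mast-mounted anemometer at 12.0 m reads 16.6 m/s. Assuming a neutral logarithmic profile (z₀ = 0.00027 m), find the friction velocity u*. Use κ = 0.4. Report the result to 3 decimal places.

Log law: V(z) = (u*/κ) · ln(z/z₀) ⇒ u* = κ · V / ln(z/z₀)
u* = 0.4 × 16.6 / ln(12.0/0.00027) = 0.4 × 16.6 / 10.7020
   = 6.6400 / 10.7020 = 0.6204 m/s

u* ≈ 0.620 m/s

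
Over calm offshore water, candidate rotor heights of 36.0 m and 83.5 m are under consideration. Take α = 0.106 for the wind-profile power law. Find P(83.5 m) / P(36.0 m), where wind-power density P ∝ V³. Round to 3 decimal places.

Speed ratio: V_B/V_A = (z_B/z_A)^α = (83.5/36.0)^0.106 = (2.3194)^0.106 = 1.09328
Power-density ratio: P_B/P_A = (V_B/V_A)³ = (1.09328)³ = 1.30675

1.307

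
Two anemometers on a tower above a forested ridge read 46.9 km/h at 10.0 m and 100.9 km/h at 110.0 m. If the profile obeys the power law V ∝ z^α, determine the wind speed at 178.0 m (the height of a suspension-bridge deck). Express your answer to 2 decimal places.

117.67 km/h

First find α: α = ln(V₂/V₁)/ln(z₂/z₁) = ln(100.9/46.9)/ln(110.0/10.0) = 0.76611/2.39790 = 0.3195
Extrapolate from 110.0 m to 178.0 m: V₃ = 100.9 × (178.0/110.0)^0.3195 = 100.9 × 1.1662 = 117.6723 km/h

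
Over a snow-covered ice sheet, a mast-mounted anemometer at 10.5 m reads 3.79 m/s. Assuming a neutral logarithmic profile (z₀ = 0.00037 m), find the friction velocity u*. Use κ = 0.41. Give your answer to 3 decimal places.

Log law: V(z) = (u*/κ) · ln(z/z₀) ⇒ u* = κ · V / ln(z/z₀)
u* = 0.41 × 3.79 / ln(10.5/0.00037) = 0.41 × 3.79 / 10.2534
   = 1.5539 / 10.2534 = 0.1515 m/s

u* ≈ 0.152 m/s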